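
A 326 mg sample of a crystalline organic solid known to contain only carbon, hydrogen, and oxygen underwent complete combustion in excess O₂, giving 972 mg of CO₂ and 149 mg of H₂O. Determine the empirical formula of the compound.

C8H6O

mol C = 0.972 g CO₂ ÷ 44.009 g/mol = 0.02209 mol
mol H = 2 × 0.149 g H₂O ÷ 18.015 g/mol = 0.01654 mol
mass O = 0.326 − (0.2653 + 0.01667) = 0.04405 g → mol O = 0.04405 ÷ 15.999 = 0.002753 mol
Divide by the smallest (0.002753 mol): C 8.022, H 6.008, O 1.000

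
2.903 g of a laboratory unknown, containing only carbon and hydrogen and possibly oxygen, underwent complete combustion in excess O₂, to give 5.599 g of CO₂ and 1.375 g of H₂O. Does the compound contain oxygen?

mol C = 5.599 g CO₂ ÷ 44.009 g/mol = 0.12722 mol
mol H = 2 × 1.375 g H₂O ÷ 18.015 g/mol = 0.15265 mol
C and H account for only 1.6820 g of the 2.903 g sample; the remaining 1.2210 g must be oxygen.

yes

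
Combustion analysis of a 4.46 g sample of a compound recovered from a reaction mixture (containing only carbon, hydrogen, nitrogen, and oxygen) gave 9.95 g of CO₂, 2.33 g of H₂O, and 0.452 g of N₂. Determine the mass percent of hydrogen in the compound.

5.8%

mol C = 9.95 g CO₂ ÷ 44.009 g/mol = 0.2261 mol
mol H = 2 × 2.33 g H₂O ÷ 18.015 g/mol = 0.2587 mol
mol N = 2 × 0.452 g N₂ ÷ 28.014 g/mol = 0.03227 mol
mass O = 4.46 − (2.716 + 0.2607 + 0.4520) = 1.032 g → mol O = 1.032 ÷ 15.999 = 0.06448 mol
mass % H = 0.2607 g ÷ 4.46 g × 100%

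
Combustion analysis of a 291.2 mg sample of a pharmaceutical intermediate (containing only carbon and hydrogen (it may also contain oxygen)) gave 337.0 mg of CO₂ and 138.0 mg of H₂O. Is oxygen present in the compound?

mol C = 0.3370 g CO₂ ÷ 44.009 g/mol = 0.0076575 mol
mol H = 2 × 0.1380 g H₂O ÷ 18.015 g/mol = 0.015321 mol
C and H account for only 0.10742 g of the 0.2912 g sample; the remaining 0.18378 g must be oxygen.

yes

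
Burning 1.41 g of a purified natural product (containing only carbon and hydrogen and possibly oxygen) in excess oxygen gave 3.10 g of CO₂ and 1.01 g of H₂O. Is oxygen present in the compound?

yes

mol C = 3.10 g CO₂ ÷ 44.009 g/mol = 0.07044 mol
mol H = 2 × 1.01 g H₂O ÷ 18.015 g/mol = 0.1121 mol
C and H account for only 0.9591 g of the 1.41 g sample; the remaining 0.4509 g must be oxygen.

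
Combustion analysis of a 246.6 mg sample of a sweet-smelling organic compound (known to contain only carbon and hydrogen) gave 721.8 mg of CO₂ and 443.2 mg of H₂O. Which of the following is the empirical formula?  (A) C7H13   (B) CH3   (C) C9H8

(B) CH3

mol C = 0.7218 g CO₂ ÷ 44.009 g/mol = 0.016401 mol
mol H = 2 × 0.4432 g H₂O ÷ 18.015 g/mol = 0.049203 mol
Divide by the smallest (0.016401 mol): C 1.000, H 3.000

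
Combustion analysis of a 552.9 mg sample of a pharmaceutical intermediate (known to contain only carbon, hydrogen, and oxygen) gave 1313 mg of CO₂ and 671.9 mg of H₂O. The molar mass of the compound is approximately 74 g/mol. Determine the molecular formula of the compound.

mol C = 1.313 g CO₂ ÷ 44.009 g/mol = 0.029835 mol
mol H = 2 × 0.6719 g H₂O ÷ 18.015 g/mol = 0.074593 mol
mass O = 0.5529 − (0.35835 + 0.075190) = 0.11936 g → mol O = 0.11936 ÷ 15.999 = 0.0074607 mol
Divide by the smallest (0.0074607 mol): C 3.999, H 9.998, O 1.000
Empirical formula: C4H10O
Empirical-formula mass = 74.12 g/mol; 74 ÷ 74.12 ≈ 1, so the molecular formula is C4H10O.

C4H10O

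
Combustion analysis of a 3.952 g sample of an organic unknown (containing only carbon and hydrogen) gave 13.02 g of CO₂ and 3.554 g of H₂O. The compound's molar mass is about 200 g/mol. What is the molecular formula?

C15H20

mol C = 13.02 g CO₂ ÷ 44.009 g/mol = 0.29585 mol
mol H = 2 × 3.554 g H₂O ÷ 18.015 g/mol = 0.39456 mol
Divide by the smallest (0.29585 mol): C 1.000, H 1.334
Multiplying each by 3 gives whole numbers: C 3.00, H 4.00
Empirical formula: C3H4
Empirical-formula mass = 40.06 g/mol; 200 ÷ 40.06 ≈ 5, so the molecular formula is C15H20.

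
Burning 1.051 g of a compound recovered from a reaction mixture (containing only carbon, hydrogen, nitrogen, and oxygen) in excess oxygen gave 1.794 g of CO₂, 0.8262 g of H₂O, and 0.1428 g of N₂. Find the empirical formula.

mol C = 1.794 g CO₂ ÷ 44.009 g/mol = 0.040764 mol
mol H = 2 × 0.8262 g H₂O ÷ 18.015 g/mol = 0.091724 mol
mol N = 2 × 0.1428 g N₂ ÷ 28.014 g/mol = 0.010195 mol
mass O = 1.051 − (0.48962 + 0.092457 + 0.14280) = 0.32612 g → mol O = 0.32612 ÷ 15.999 = 0.020384 mol
Divide by the smallest (0.010195 mol): C 3.999, H 8.997, N 1.000, O 1.999

C4H9NO2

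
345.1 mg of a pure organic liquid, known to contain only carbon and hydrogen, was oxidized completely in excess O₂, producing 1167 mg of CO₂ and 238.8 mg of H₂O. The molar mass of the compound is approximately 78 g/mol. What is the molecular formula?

C6H6

mol C = 1.167 g CO₂ ÷ 44.009 g/mol = 0.026517 mol
mol H = 2 × 0.2388 g H₂O ÷ 18.015 g/mol = 0.026511 mol
Divide by the smallest (0.026511 mol): C 1.000, H 1.000
Empirical formula: CH
Empirical-formula mass = 13.02 g/mol; 78 ÷ 13.02 ≈ 6, so the molecular formula is C6H6.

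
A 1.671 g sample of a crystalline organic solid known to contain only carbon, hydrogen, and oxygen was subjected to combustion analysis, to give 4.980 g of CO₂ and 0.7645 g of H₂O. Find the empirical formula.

mol C = 4.980 g CO₂ ÷ 44.009 g/mol = 0.11316 mol
mol H = 2 × 0.7645 g H₂O ÷ 18.015 g/mol = 0.084874 mol
mass O = 1.671 − (1.3591 + 0.085553) = 0.22630 g → mol O = 0.22630 ÷ 15.999 = 0.014145 mol
Divide by the smallest (0.014145 mol): C 8.000, H 6.000, O 1.000

C8H6O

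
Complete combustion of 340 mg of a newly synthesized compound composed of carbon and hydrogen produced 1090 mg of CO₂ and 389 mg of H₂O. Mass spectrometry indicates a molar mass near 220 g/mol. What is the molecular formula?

mol C = 1.09 g CO₂ ÷ 44.009 g/mol = 0.02477 mol
mol H = 2 × 0.389 g H₂O ÷ 18.015 g/mol = 0.04319 mol
Divide by the smallest (0.02477 mol): C 1.000, H 1.744
Multiplying each by 4 gives whole numbers: C 4.00, H 6.97
Empirical formula: C4H7
Empirical-formula mass = 55.10 g/mol; 220 ÷ 55.10 ≈ 4, so the molecular formula is C16H28.

C16H28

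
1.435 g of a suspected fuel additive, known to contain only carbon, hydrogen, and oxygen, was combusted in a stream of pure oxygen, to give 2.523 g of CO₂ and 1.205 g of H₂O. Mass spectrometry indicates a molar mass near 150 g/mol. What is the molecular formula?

C6H14O4

mol C = 2.523 g CO₂ ÷ 44.009 g/mol = 0.057329 mol
mol H = 2 × 1.205 g H₂O ÷ 18.015 g/mol = 0.13378 mol
mass O = 1.435 − (0.68858 + 0.13485) = 0.61157 g → mol O = 0.61157 ÷ 15.999 = 0.038226 mol
Divide by the smallest (0.038226 mol): C 1.500, H 3.500, O 1.000
Multiplying each by 2 gives whole numbers: C 3.00, H 7.00, O 2.00
Empirical formula: C3H7O2
Empirical-formula mass = 75.09 g/mol; 150 ÷ 75.09 ≈ 2, so the molecular formula is C6H14O4.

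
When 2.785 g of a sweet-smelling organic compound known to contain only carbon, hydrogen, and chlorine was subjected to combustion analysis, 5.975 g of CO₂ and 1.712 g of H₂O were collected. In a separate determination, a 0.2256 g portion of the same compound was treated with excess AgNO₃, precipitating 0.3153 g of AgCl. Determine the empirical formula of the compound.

C5H7Cl

mol C = 5.975 g CO₂ ÷ 44.009 g/mol = 0.13577 mol
mol H = 2 × 1.712 g H₂O ÷ 18.015 g/mol = 0.19006 mol
From the AgCl data: mol Cl per gram of compound = (0.3153 ÷ 143.318) ÷ 0.2256 = 0.0097518 mol/g, so in the 2.785 g combustion sample mol Cl = 0.027159 mol
Divide by the smallest (0.027159 mol): C 4.999, H 6.998, Cl 1.000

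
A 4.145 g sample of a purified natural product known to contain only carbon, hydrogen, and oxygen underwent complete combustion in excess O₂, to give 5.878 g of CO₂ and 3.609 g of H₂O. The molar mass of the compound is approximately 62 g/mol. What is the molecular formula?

C2H6O2

mol C = 5.878 g CO₂ ÷ 44.009 g/mol = 0.13356 mol
mol H = 2 × 3.609 g H₂O ÷ 18.015 g/mol = 0.40067 mol
mass O = 4.145 − (1.6042 + 0.40387) = 2.1369 g → mol O = 2.1369 ÷ 15.999 = 0.13356 mol
Divide by the smallest (0.13356 mol): C 1.000, H 3.000, O 1.000
Empirical formula: CH3O
Empirical-formula mass = 31.03 g/mol; 62 ÷ 31.03 ≈ 2, so the molecular formula is C2H6O2.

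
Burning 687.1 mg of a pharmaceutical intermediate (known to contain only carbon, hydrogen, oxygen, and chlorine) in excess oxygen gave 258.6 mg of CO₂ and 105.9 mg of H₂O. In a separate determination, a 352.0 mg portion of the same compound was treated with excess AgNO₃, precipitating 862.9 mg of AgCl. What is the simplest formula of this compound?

mol C = 0.2586 g CO₂ ÷ 44.009 g/mol = 0.0058761 mol
mol H = 2 × 0.1059 g H₂O ÷ 18.015 g/mol = 0.011757 mol
From the AgCl data: mol Cl per gram of compound = (0.8629 ÷ 143.318) ÷ 0.3520 = 0.017105 mol/g, so in the 0.6871 g combustion sample mol Cl = 0.011753 mol
mass O = 0.6871 − (0.070577 + 0.011851 + 0.41663) = 0.18804 g → mol O = 0.18804 ÷ 15.999 = 0.011753 mol
Divide by the smallest (0.0058761 mol): C 1.000, H 2.001, Cl 2.000, O 2.000

CH2Cl2O2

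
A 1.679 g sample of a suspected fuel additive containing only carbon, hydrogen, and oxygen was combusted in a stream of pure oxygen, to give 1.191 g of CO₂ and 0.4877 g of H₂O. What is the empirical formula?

mol C = 1.191 g CO₂ ÷ 44.009 g/mol = 0.027063 mol
mol H = 2 × 0.4877 g H₂O ÷ 18.015 g/mol = 0.054144 mol
mass O = 1.679 − (0.32505 + 0.054577) = 1.2994 g → mol O = 1.2994 ÷ 15.999 = 0.081216 mol
Divide by the smallest (0.027063 mol): C 1.000, H 2.001, O 3.001

CH2O3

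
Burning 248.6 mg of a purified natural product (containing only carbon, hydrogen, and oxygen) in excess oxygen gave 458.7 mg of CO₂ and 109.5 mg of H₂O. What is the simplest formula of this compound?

C6H7O4

mol C = 0.4587 g CO₂ ÷ 44.009 g/mol = 0.010423 mol
mol H = 2 × 0.1095 g H₂O ÷ 18.015 g/mol = 0.012157 mol
mass O = 0.2486 − (0.12519 + 0.012254) = 0.11116 g → mol O = 0.11116 ÷ 15.999 = 0.0069478 mol
Divide by the smallest (0.0069478 mol): C 1.500, H 1.750, O 1.000
Multiplying each by 4 gives whole numbers: C 6.00, H 7.00, O 4.00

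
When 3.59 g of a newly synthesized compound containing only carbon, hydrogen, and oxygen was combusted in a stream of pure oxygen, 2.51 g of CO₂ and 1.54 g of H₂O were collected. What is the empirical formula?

mol C = 2.51 g CO₂ ÷ 44.009 g/mol = 0.05703 mol
mol H = 2 × 1.54 g H₂O ÷ 18.015 g/mol = 0.1710 mol
mass O = 3.59 − (0.6850 + 0.1723) = 2.733 g → mol O = 2.733 ÷ 15.999 = 0.1708 mol
Divide by the smallest (0.05703 mol): C 1.000, H 2.998, O 2.995

CH3O3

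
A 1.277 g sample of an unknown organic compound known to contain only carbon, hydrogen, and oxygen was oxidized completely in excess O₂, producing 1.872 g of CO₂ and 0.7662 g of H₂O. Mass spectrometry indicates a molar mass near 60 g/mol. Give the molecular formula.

mol C = 1.872 g CO₂ ÷ 44.009 g/mol = 0.042537 mol
mol H = 2 × 0.7662 g H₂O ÷ 18.015 g/mol = 0.085062 mol
mass O = 1.277 − (0.51091 + 0.085743) = 0.68035 g → mol O = 0.68035 ÷ 15.999 = 0.042524 mol
Divide by the smallest (0.042524 mol): C 1.000, H 2.000, O 1.000
Empirical formula: CH2O
Empirical-formula mass = 30.03 g/mol; 60 ÷ 30.03 ≈ 2, so the molecular formula is C2H4O2.

C2H4O2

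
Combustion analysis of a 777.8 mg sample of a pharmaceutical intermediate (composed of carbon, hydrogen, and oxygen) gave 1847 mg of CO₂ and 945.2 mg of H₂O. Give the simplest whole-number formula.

mol C = 1.847 g CO₂ ÷ 44.009 g/mol = 0.041969 mol
mol H = 2 × 0.9452 g H₂O ÷ 18.015 g/mol = 0.10493 mol
mass O = 0.7778 − (0.50409 + 0.10577) = 0.16794 g → mol O = 0.16794 ÷ 15.999 = 0.010497 mol
Divide by the smallest (0.010497 mol): C 3.998, H 9.997, O 1.000

C4H10O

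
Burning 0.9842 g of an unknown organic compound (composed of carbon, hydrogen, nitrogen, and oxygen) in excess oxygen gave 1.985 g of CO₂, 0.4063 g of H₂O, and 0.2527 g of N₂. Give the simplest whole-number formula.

mol C = 1.985 g CO₂ ÷ 44.009 g/mol = 0.045104 mol
mol H = 2 × 0.4063 g H₂O ÷ 18.015 g/mol = 0.045107 mol
mol N = 2 × 0.2527 g N₂ ÷ 28.014 g/mol = 0.018041 mol
mass O = 0.9842 − (0.54175 + 0.045468 + 0.25270) = 0.14428 g → mol O = 0.14428 ÷ 15.999 = 0.0090183 mol
Divide by the smallest (0.0090183 mol): C 5.001, H 5.002, N 2.000, O 1.000

C5H5N2O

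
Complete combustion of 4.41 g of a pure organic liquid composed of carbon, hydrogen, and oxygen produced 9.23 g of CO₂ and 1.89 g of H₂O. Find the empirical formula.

mol C = 9.23 g CO₂ ÷ 44.009 g/mol = 0.2097 mol
mol H = 2 × 1.89 g H₂O ÷ 18.015 g/mol = 0.2098 mol
mass O = 4.41 − (2.519 + 0.2115) = 1.679 g → mol O = 1.679 ÷ 15.999 = 0.1050 mol
Divide by the smallest (0.1050 mol): C 1.998, H 1.999, O 1.000

C2H2O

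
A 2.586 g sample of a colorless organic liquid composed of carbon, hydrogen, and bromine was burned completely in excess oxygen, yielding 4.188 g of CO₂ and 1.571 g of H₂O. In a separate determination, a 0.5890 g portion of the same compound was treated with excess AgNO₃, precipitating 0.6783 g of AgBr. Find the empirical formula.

C6H11Br

mol C = 4.188 g CO₂ ÷ 44.009 g/mol = 0.095162 mol
mol H = 2 × 1.571 g H₂O ÷ 18.015 g/mol = 0.17441 mol
From the AgBr data: mol Br per gram of compound = (0.6783 ÷ 187.772) ÷ 0.5890 = 0.0061330 mol/g, so in the 2.586 g combustion sample mol Br = 0.015860 mol
Divide by the smallest (0.015860 mol): C 6.000, H 10.997, Br 1.000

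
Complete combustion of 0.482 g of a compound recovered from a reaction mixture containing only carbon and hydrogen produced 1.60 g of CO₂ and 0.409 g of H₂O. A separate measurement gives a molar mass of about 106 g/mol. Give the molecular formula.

mol C = 1.60 g CO₂ ÷ 44.009 g/mol = 0.03636 mol
mol H = 2 × 0.409 g H₂O ÷ 18.015 g/mol = 0.04541 mol
Divide by the smallest (0.03636 mol): C 1.000, H 1.249
Multiplying each by 4 gives whole numbers: C 4.00, H 5.00
Empirical formula: C4H5
Empirical-formula mass = 53.08 g/mol; 106 ÷ 53.08 ≈ 2, so the molecular formula is C8H10.

C8H10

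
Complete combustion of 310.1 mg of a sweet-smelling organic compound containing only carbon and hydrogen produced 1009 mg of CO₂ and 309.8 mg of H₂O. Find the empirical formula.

C2H3

mol C = 1.009 g CO₂ ÷ 44.009 g/mol = 0.022927 mol
mol H = 2 × 0.3098 g H₂O ÷ 18.015 g/mol = 0.034394 mol
Divide by the smallest (0.022927 mol): C 1.000, H 1.500
Multiplying each by 2 gives whole numbers: C 2.00, H 3.00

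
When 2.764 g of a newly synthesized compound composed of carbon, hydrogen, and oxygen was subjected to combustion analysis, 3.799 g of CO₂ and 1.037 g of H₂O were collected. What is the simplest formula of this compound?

C6H8O7

mol C = 3.799 g CO₂ ÷ 44.009 g/mol = 0.086323 mol
mol H = 2 × 1.037 g H₂O ÷ 18.015 g/mol = 0.11513 mol
mass O = 2.764 − (1.0368 + 0.11605) = 1.6111 g → mol O = 1.6111 ÷ 15.999 = 0.10070 mol
Divide by the smallest (0.086323 mol): C 1.000, H 1.334, O 1.167
Multiplying each by 6 gives whole numbers: C 6.00, H 8.00, O 7.00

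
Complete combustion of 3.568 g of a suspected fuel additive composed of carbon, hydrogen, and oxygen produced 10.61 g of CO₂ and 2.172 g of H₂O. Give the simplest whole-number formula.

C9H9O

mol C = 10.61 g CO₂ ÷ 44.009 g/mol = 0.24109 mol
mol H = 2 × 2.172 g H₂O ÷ 18.015 g/mol = 0.24113 mol
mass O = 3.568 − (2.8957 + 0.24306) = 0.42924 g → mol O = 0.42924 ÷ 15.999 = 0.026829 mol
Divide by the smallest (0.026829 mol): C 8.986, H 8.988, O 1.000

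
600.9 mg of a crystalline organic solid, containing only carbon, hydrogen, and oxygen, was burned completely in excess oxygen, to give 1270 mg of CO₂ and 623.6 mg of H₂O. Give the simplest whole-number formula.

mol C = 1.270 g CO₂ ÷ 44.009 g/mol = 0.028858 mol
mol H = 2 × 0.6236 g H₂O ÷ 18.015 g/mol = 0.069231 mol
mass O = 0.6009 − (0.34661 + 0.069785) = 0.18450 g → mol O = 0.18450 ÷ 15.999 = 0.011532 mol
Divide by the smallest (0.011532 mol): C 2.502, H 6.003, O 1.000
Multiplying each by 2 gives whole numbers: C 5.00, H 12.01, O 2.00

C5H12O2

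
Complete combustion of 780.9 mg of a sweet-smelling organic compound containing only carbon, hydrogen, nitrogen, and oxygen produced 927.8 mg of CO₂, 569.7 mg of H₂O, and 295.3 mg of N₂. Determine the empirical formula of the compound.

mol C = 0.9278 g CO₂ ÷ 44.009 g/mol = 0.021082 mol
mol H = 2 × 0.5697 g H₂O ÷ 18.015 g/mol = 0.063247 mol
mol N = 2 × 0.2953 g N₂ ÷ 28.014 g/mol = 0.021082 mol
mass O = 0.7809 − (0.25322 + 0.063753 + 0.29530) = 0.16863 g → mol O = 0.16863 ÷ 15.999 = 0.010540 mol
Divide by the smallest (0.010540 mol): C 2.000, H 6.001, N 2.000, O 1.000

C2H6N2O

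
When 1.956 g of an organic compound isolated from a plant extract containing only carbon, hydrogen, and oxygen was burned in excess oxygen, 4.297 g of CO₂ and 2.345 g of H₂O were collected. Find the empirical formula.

C3H8O

mol C = 4.297 g CO₂ ÷ 44.009 g/mol = 0.097639 mol
mol H = 2 × 2.345 g H₂O ÷ 18.015 g/mol = 0.26034 mol
mass O = 1.956 − (1.1727 + 0.26242) = 0.52084 g → mol O = 0.52084 ÷ 15.999 = 0.032554 mol
Divide by the smallest (0.032554 mol): C 2.999, H 7.997, O 1.000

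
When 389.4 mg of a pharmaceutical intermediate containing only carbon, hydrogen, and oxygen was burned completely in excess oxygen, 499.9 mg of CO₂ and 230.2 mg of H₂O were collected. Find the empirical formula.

C4H9O5

mol C = 0.4999 g CO₂ ÷ 44.009 g/mol = 0.011359 mol
mol H = 2 × 0.2302 g H₂O ÷ 18.015 g/mol = 0.025556 mol
mass O = 0.3894 − (0.13643 + 0.025761) = 0.22721 g → mol O = 0.22721 ÷ 15.999 = 0.014201 mol
Divide by the smallest (0.011359 mol): C 1.000, H 2.250, O 1.250
Multiplying each by 4 gives whole numbers: C 4.00, H 9.00, O 5.00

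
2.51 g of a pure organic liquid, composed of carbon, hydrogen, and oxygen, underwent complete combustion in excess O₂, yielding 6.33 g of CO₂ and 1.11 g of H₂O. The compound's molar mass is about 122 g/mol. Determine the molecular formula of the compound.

mol C = 6.33 g CO₂ ÷ 44.009 g/mol = 0.1438 mol
mol H = 2 × 1.11 g H₂O ÷ 18.015 g/mol = 0.1232 mol
mass O = 2.51 − (1.728 + 0.1242) = 0.6582 g → mol O = 0.6582 ÷ 15.999 = 0.04114 mol
Divide by the smallest (0.04114 mol): C 3.496, H 2.995, O 1.000
Multiplying each by 2 gives whole numbers: C 6.99, H 5.99, O 2.00
Empirical formula: C7H6O2
Empirical-formula mass = 122.12 g/mol; 122 ÷ 122.12 ≈ 1, so the molecular formula is C7H6O2.

C7H6O2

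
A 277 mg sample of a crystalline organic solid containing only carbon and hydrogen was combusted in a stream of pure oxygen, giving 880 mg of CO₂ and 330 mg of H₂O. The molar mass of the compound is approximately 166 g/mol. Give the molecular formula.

mol C = 0.880 g CO₂ ÷ 44.009 g/mol = 0.02000 mol
mol H = 2 × 0.330 g H₂O ÷ 18.015 g/mol = 0.03664 mol
Divide by the smallest (0.02000 mol): C 1.000, H 1.832
Multiplying each by 6 gives whole numbers: C 6.00, H 10.99
Empirical formula: C6H11
Empirical-formula mass = 83.15 g/mol; 166 ÷ 83.15 ≈ 2, so the molecular formula is C12H22.

C12H22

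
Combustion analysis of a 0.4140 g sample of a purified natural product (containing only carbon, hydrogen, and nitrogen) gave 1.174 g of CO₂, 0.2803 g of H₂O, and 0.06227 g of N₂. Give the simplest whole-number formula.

C6H7N

mol C = 1.174 g CO₂ ÷ 44.009 g/mol = 0.026676 mol
mol H = 2 × 0.2803 g H₂O ÷ 18.015 g/mol = 0.031119 mol
mol N = 2 × 0.06227 g N₂ ÷ 28.014 g/mol = 0.0044456 mol
Divide by the smallest (0.0044456 mol): C 6.001, H 7.000, N 1.000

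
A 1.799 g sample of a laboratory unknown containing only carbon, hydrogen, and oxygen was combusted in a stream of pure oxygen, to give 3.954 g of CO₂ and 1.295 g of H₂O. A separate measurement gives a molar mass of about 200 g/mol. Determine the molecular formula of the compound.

C10H16O4

mol C = 3.954 g CO₂ ÷ 44.009 g/mol = 0.089845 mol
mol H = 2 × 1.295 g H₂O ÷ 18.015 g/mol = 0.14377 mol
mass O = 1.799 − (1.0791 + 0.14492) = 0.57495 g → mol O = 0.57495 ÷ 15.999 = 0.035937 mol
Divide by the smallest (0.035937 mol): C 2.500, H 4.001, O 1.000
Multiplying each by 2 gives whole numbers: C 5.00, H 8.00, O 2.00
Empirical formula: C5H8O2
Empirical-formula mass = 100.12 g/mol; 200 ÷ 100.12 ≈ 2, so the molecular formula is C10H16O4.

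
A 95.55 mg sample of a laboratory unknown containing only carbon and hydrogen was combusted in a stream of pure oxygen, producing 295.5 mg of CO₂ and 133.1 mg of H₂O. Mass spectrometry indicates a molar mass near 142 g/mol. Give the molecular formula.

C10H22

mol C = 0.2955 g CO₂ ÷ 44.009 g/mol = 0.0067145 mol
mol H = 2 × 0.1331 g H₂O ÷ 18.015 g/mol = 0.014777 mol
Divide by the smallest (0.0067145 mol): C 1.000, H 2.201
Multiplying each by 5 gives whole numbers: C 5.00, H 11.00
Empirical formula: C5H11
Empirical-formula mass = 71.14 g/mol; 142 ÷ 71.14 ≈ 2, so the molecular formula is C10H22.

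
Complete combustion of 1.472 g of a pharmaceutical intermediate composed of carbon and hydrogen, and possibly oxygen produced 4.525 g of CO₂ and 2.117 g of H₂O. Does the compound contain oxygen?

no

mol C = 4.525 g CO₂ ÷ 44.009 g/mol = 0.10282 mol
mol H = 2 × 2.117 g H₂O ÷ 18.015 g/mol = 0.23503 mol
C and H together account for 1.4719 g — essentially the entire 1.472 g sample — so the compound contains no oxygen.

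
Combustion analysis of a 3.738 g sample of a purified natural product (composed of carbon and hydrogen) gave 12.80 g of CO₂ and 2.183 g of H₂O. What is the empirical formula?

mol C = 12.80 g CO₂ ÷ 44.009 g/mol = 0.29085 mol
mol H = 2 × 2.183 g H₂O ÷ 18.015 g/mol = 0.24235 mol
Divide by the smallest (0.24235 mol): C 1.200, H 1.000
Multiplying each by 5 gives whole numbers: C 6.00, H 5.00

C6H5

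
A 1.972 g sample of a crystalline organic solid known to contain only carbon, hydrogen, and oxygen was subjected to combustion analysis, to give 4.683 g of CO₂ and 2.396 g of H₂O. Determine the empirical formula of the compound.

C4H10O

mol C = 4.683 g CO₂ ÷ 44.009 g/mol = 0.10641 mol
mol H = 2 × 2.396 g H₂O ÷ 18.015 g/mol = 0.26600 mol
mass O = 1.972 − (1.2781 + 0.26813) = 0.42578 g → mol O = 0.42578 ÷ 15.999 = 0.026613 mol
Divide by the smallest (0.026613 mol): C 3.998, H 9.995, O 1.000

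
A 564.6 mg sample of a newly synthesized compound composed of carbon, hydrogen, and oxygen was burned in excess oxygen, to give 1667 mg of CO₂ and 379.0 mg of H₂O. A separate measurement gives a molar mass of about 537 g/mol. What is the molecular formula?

mol C = 1.667 g CO₂ ÷ 44.009 g/mol = 0.037879 mol
mol H = 2 × 0.3790 g H₂O ÷ 18.015 g/mol = 0.042076 mol
mass O = 0.5646 − (0.45496 + 0.042413) = 0.067227 g → mol O = 0.067227 ÷ 15.999 = 0.0042020 mol
Divide by the smallest (0.0042020 mol): C 9.014, H 10.013, O 1.000
Empirical formula: C9H10O
Empirical-formula mass = 134.18 g/mol; 537 ÷ 134.18 ≈ 4, so the molecular formula is C36H40O4.

C36H40O4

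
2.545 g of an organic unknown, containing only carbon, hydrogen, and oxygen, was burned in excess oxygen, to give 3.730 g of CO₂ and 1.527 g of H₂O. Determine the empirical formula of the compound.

mol C = 3.730 g CO₂ ÷ 44.009 g/mol = 0.084755 mol
mol H = 2 × 1.527 g H₂O ÷ 18.015 g/mol = 0.16953 mol
mass O = 2.545 − (1.0180 + 0.17088) = 1.3561 g → mol O = 1.3561 ÷ 15.999 = 0.084763 mol
Divide by the smallest (0.084755 mol): C 1.000, H 2.000, O 1.000

CH2O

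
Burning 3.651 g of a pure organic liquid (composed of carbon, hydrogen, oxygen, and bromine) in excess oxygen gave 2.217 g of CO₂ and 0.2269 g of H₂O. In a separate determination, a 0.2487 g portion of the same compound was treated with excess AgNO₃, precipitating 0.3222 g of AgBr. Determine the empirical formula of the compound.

mol C = 2.217 g CO₂ ÷ 44.009 g/mol = 0.050376 mol
mol H = 2 × 0.2269 g H₂O ÷ 18.015 g/mol = 0.025190 mol
From the AgBr data: mol Br per gram of compound = (0.3222 ÷ 187.772) ÷ 0.2487 = 0.0068995 mol/g, so in the 3.651 g combustion sample mol Br = 0.025190 mol
mass O = 3.651 − (0.60507 + 0.025392 + 2.0128) = 1.0077 g → mol O = 1.0077 ÷ 15.999 = 0.062988 mol
Divide by the smallest (0.025190 mol): C 2.000, H 1.000, Br 1.000, O 2.501
Multiplying each by 2 gives whole numbers: C 4.00, H 2.00, Br 2.00, O 5.00

C4H2Br2O5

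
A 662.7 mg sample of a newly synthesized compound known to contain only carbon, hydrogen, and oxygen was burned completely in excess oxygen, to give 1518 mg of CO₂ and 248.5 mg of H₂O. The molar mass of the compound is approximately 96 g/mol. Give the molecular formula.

C5H4O2

mol C = 1.518 g CO₂ ÷ 44.009 g/mol = 0.034493 mol
mol H = 2 × 0.2485 g H₂O ÷ 18.015 g/mol = 0.027588 mol
mass O = 0.6627 − (0.41429 + 0.027809) = 0.22060 g → mol O = 0.22060 ÷ 15.999 = 0.013788 mol
Divide by the smallest (0.013788 mol): C 2.502, H 2.001, O 1.000
Multiplying each by 2 gives whole numbers: C 5.00, H 4.00, O 2.00
Empirical formula: C5H4O2
Empirical-formula mass = 96.08 g/mol; 96 ÷ 96.08 ≈ 1, so the molecular formula is C5H4O2.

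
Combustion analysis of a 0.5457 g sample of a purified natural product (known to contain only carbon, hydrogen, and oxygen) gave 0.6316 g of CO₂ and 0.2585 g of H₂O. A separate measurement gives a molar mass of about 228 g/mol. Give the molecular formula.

C6H12O9

mol C = 0.6316 g CO₂ ÷ 44.009 g/mol = 0.014352 mol
mol H = 2 × 0.2585 g H₂O ÷ 18.015 g/mol = 0.028698 mol
mass O = 0.5457 − (0.17238 + 0.028928) = 0.34439 g → mol O = 0.34439 ÷ 15.999 = 0.021526 mol
Divide by the smallest (0.014352 mol): C 1.000, H 2.000, O 1.500
Multiplying each by 2 gives whole numbers: C 2.00, H 4.00, O 3.00
Empirical formula: C2H4O3
Empirical-formula mass = 76.05 g/mol; 228 ÷ 76.05 ≈ 3, so the molecular formula is C6H12O9.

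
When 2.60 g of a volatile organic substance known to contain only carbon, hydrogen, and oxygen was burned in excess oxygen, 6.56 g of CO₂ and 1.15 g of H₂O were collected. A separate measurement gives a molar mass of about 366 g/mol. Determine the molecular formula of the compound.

C21H18O6

mol C = 6.56 g CO₂ ÷ 44.009 g/mol = 0.1491 mol
mol H = 2 × 1.15 g H₂O ÷ 18.015 g/mol = 0.1277 mol
mass O = 2.60 − (1.790 + 0.1287) = 0.6809 g → mol O = 0.6809 ÷ 15.999 = 0.04256 mol
Divide by the smallest (0.04256 mol): C 3.502, H 3.000, O 1.000
Multiplying each by 2 gives whole numbers: C 7.00, H 6.00, O 2.00
Empirical formula: C7H6O2
Empirical-formula mass = 122.12 g/mol; 366 ÷ 122.12 ≈ 3, so the molecular formula is C21H18O6.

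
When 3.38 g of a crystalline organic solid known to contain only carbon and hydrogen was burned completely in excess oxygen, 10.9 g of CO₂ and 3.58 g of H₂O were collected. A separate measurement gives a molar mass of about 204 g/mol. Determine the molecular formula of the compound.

mol C = 10.9 g CO₂ ÷ 44.009 g/mol = 0.2477 mol
mol H = 2 × 3.58 g H₂O ÷ 18.015 g/mol = 0.3974 mol
Divide by the smallest (0.2477 mol): C 1.000, H 1.605
Multiplying each by 5 gives whole numbers: C 5.00, H 8.02
Empirical formula: C5H8
Empirical-formula mass = 68.12 g/mol; 204 ÷ 68.12 ≈ 3, so the molecular formula is C15H24.

C15H24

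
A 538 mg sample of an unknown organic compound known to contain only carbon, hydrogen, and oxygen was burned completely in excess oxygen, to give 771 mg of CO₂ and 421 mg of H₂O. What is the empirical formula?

mol C = 0.771 g CO₂ ÷ 44.009 g/mol = 0.01752 mol
mol H = 2 × 0.421 g H₂O ÷ 18.015 g/mol = 0.04674 mol
mass O = 0.538 − (0.2104 + 0.04711) = 0.2805 g → mol O = 0.2805 ÷ 15.999 = 0.01753 mol
Divide by the smallest (0.01752 mol): C 1.000, H 2.668, O 1.001
Multiplying each by 3 gives whole numbers: C 3.00, H 8.00, O 3.00

C3H8O3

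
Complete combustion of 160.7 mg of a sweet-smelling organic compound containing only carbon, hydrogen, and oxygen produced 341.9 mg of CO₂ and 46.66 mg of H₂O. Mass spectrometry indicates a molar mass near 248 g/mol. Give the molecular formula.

mol C = 0.3419 g CO₂ ÷ 44.009 g/mol = 0.0077689 mol
mol H = 2 × 0.04666 g H₂O ÷ 18.015 g/mol = 0.0051801 mol
mass O = 0.1607 − (0.093312 + 0.0052216) = 0.062167 g → mol O = 0.062167 ÷ 15.999 = 0.0038857 mol
Divide by the smallest (0.0038857 mol): C 1.999, H 1.333, O 1.000
Multiplying each by 3 gives whole numbers: C 6.00, H 4.00, O 3.00
Empirical formula: C6H4O3
Empirical-formula mass = 124.09 g/mol; 248 ÷ 124.09 ≈ 2, so the molecular formula is C12H8O6.

C12H8O6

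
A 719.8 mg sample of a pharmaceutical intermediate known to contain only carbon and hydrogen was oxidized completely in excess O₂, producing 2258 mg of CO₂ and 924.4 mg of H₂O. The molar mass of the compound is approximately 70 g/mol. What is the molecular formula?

C5H10

mol C = 2.258 g CO₂ ÷ 44.009 g/mol = 0.051308 mol
mol H = 2 × 0.9244 g H₂O ÷ 18.015 g/mol = 0.10263 mol
Divide by the smallest (0.051308 mol): C 1.000, H 2.000
Empirical formula: CH2
Empirical-formula mass = 14.03 g/mol; 70 ÷ 14.03 ≈ 5, so the molecular formula is C5H10.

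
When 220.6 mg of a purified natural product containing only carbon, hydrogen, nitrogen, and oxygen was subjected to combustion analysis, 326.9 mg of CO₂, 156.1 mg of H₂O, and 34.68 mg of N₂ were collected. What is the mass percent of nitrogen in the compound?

mol C = 0.3269 g CO₂ ÷ 44.009 g/mol = 0.0074280 mol
mol H = 2 × 0.1561 g H₂O ÷ 18.015 g/mol = 0.017330 mol
mol N = 2 × 0.03468 g N₂ ÷ 28.014 g/mol = 0.0024759 mol
mass O = 0.2206 − (0.089218 + 0.017469 + 0.034680) = 0.079233 g → mol O = 0.079233 ÷ 15.999 = 0.0049524 mol
mass % N = 0.034680 g ÷ 0.2206 g × 100%

15.72%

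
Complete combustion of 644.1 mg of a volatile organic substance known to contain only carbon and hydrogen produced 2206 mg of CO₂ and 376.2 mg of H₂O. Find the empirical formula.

C6H5

mol C = 2.206 g CO₂ ÷ 44.009 g/mol = 0.050126 mol
mol H = 2 × 0.3762 g H₂O ÷ 18.015 g/mol = 0.041765 mol
Divide by the smallest (0.041765 mol): C 1.200, H 1.000
Multiplying each by 5 gives whole numbers: C 6.00, H 5.00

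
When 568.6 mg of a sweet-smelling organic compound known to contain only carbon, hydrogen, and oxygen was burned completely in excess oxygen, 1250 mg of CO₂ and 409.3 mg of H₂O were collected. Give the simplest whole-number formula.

mol C = 1.250 g CO₂ ÷ 44.009 g/mol = 0.028403 mol
mol H = 2 × 0.4093 g H₂O ÷ 18.015 g/mol = 0.045440 mol
mass O = 0.5686 − (0.34115 + 0.045803) = 0.18164 g → mol O = 0.18164 ÷ 15.999 = 0.011354 mol
Divide by the smallest (0.011354 mol): C 2.502, H 4.002, O 1.000
Multiplying each by 2 gives whole numbers: C 5.00, H 8.00, O 2.00

C5H8O2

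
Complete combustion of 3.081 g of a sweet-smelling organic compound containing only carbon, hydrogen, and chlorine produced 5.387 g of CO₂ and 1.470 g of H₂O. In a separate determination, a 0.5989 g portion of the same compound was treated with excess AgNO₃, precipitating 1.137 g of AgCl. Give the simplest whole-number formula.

C3H4Cl

mol C = 5.387 g CO₂ ÷ 44.009 g/mol = 0.12241 mol
mol H = 2 × 1.470 g H₂O ÷ 18.015 g/mol = 0.16320 mol
From the AgCl data: mol Cl per gram of compound = (1.137 ÷ 143.318) ÷ 0.5989 = 0.013247 mol/g, so in the 3.081 g combustion sample mol Cl = 0.040813 mol
Divide by the smallest (0.040813 mol): C 2.999, H 3.999, Cl 1.000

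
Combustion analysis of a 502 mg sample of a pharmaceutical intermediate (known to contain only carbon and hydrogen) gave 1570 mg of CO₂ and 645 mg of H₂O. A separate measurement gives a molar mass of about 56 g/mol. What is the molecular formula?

C4H8

mol C = 1.57 g CO₂ ÷ 44.009 g/mol = 0.03567 mol
mol H = 2 × 0.645 g H₂O ÷ 18.015 g/mol = 0.07161 mol
Divide by the smallest (0.03567 mol): C 1.000, H 2.007
Empirical formula: CH2
Empirical-formula mass = 14.03 g/mol; 56 ÷ 14.03 ≈ 4, so the molecular formula is C4H8.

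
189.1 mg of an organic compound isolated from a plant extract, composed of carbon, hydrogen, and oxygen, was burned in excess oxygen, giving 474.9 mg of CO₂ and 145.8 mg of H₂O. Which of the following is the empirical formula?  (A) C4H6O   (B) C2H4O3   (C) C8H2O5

(A) C4H6O

mol C = 0.4749 g CO₂ ÷ 44.009 g/mol = 0.010791 mol
mol H = 2 × 0.1458 g H₂O ÷ 18.015 g/mol = 0.016187 mol
mass O = 0.1891 − (0.12961 + 0.016316) = 0.043174 g → mol O = 0.043174 ÷ 15.999 = 0.0026985 mol
Divide by the smallest (0.0026985 mol): C 3.999, H 5.998, O 1.000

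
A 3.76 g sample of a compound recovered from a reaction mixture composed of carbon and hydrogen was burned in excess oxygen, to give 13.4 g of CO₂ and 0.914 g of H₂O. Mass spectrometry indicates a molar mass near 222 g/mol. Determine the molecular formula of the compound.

C18H6

mol C = 13.4 g CO₂ ÷ 44.009 g/mol = 0.3045 mol
mol H = 2 × 0.914 g H₂O ÷ 18.015 g/mol = 0.1015 mol
Divide by the smallest (0.1015 mol): C 3.001, H 1.000
Empirical formula: C3H
Empirical-formula mass = 37.04 g/mol; 222 ÷ 37.04 ≈ 6, so the molecular formula is C18H6.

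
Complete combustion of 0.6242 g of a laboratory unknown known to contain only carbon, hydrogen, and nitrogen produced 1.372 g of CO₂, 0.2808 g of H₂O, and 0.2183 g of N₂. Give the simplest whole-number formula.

mol C = 1.372 g CO₂ ÷ 44.009 g/mol = 0.031175 mol
mol H = 2 × 0.2808 g H₂O ÷ 18.015 g/mol = 0.031174 mol
mol N = 2 × 0.2183 g N₂ ÷ 28.014 g/mol = 0.015585 mol
Divide by the smallest (0.015585 mol): C 2.000, H 2.000, N 1.000

C2H2N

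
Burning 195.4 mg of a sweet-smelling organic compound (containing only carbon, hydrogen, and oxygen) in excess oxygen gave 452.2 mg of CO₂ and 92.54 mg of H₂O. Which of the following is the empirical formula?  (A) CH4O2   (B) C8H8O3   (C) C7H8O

mol C = 0.4522 g CO₂ ÷ 44.009 g/mol = 0.010275 mol
mol H = 2 × 0.09254 g H₂O ÷ 18.015 g/mol = 0.010274 mol
mass O = 0.1954 − (0.12342 + 0.010356) = 0.061629 g → mol O = 0.061629 ÷ 15.999 = 0.0038521 mol
Divide by the smallest (0.0038521 mol): C 2.667, H 2.667, O 1.000
Multiplying each by 3 gives whole numbers: C 8.00, H 8.00, O 3.00

(B) C8H8O3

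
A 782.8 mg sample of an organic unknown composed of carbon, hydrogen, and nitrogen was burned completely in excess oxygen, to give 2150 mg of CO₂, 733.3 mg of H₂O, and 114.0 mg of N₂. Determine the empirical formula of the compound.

mol C = 2.150 g CO₂ ÷ 44.009 g/mol = 0.048854 mol
mol H = 2 × 0.7333 g H₂O ÷ 18.015 g/mol = 0.081410 mol
mol N = 2 × 0.1140 g N₂ ÷ 28.014 g/mol = 0.0081388 mol
Divide by the smallest (0.0081388 mol): C 6.003, H 10.003, N 1.000

C6H10N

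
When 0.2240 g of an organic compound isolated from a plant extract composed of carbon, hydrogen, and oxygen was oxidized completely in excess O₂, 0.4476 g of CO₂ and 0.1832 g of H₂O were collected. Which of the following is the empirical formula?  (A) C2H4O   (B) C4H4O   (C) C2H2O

mol C = 0.4476 g CO₂ ÷ 44.009 g/mol = 0.010171 mol
mol H = 2 × 0.1832 g H₂O ÷ 18.015 g/mol = 0.020339 mol
mass O = 0.2240 − (0.12216 + 0.020501) = 0.081339 g → mol O = 0.081339 ÷ 15.999 = 0.0050840 mol
Divide by the smallest (0.0050840 mol): C 2.001, H 4.001, O 1.000

(A) C2H4O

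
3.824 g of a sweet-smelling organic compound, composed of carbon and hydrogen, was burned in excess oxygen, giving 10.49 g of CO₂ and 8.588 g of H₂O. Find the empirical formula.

CH4

mol C = 10.49 g CO₂ ÷ 44.009 g/mol = 0.23836 mol
mol H = 2 × 8.588 g H₂O ÷ 18.015 g/mol = 0.95343 mol
Divide by the smallest (0.23836 mol): C 1.000, H 4.000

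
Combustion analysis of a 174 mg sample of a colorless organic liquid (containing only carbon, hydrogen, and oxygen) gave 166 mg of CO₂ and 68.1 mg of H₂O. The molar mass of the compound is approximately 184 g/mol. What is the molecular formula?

C4H8O8

mol C = 0.166 g CO₂ ÷ 44.009 g/mol = 0.003772 mol
mol H = 2 × 0.0681 g H₂O ÷ 18.015 g/mol = 0.007560 mol
mass O = 0.174 − (0.04530 + 0.007621) = 0.1211 g → mol O = 0.1211 ÷ 15.999 = 0.007568 mol
Divide by the smallest (0.003772 mol): C 1.000, H 2.004, O 2.006
Empirical formula: CH2O2
Empirical-formula mass = 46.02 g/mol; 184 ÷ 46.02 ≈ 4, so the molecular formula is C4H8O8.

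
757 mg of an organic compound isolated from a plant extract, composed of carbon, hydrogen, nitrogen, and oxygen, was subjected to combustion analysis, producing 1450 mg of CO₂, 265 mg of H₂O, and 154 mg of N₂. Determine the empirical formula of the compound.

mol C = 1.45 g CO₂ ÷ 44.009 g/mol = 0.03295 mol
mol H = 2 × 0.265 g H₂O ÷ 18.015 g/mol = 0.02942 mol
mol N = 2 × 0.154 g N₂ ÷ 28.014 g/mol = 0.01099 mol
mass O = 0.757 − (0.3957 + 0.02966 + 0.1540) = 0.1776 g → mol O = 0.1776 ÷ 15.999 = 0.01110 mol
Divide by the smallest (0.01099 mol): C 2.997, H 2.676, N 1.000, O 1.010
Multiplying each by 3 gives whole numbers: C 8.99, H 8.03, N 3.00, O 3.03

C9H8N3O3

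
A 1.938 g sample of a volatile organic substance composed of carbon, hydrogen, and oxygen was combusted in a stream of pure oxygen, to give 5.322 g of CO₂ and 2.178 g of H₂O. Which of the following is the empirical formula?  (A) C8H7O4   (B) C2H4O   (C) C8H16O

(C) C8H16O

mol C = 5.322 g CO₂ ÷ 44.009 g/mol = 0.12093 mol
mol H = 2 × 2.178 g H₂O ÷ 18.015 g/mol = 0.24180 mol
mass O = 1.938 − (1.4525 + 0.24373) = 0.24178 g → mol O = 0.24178 ÷ 15.999 = 0.015112 mol
Divide by the smallest (0.015112 mol): C 8.002, H 16.000, O 1.000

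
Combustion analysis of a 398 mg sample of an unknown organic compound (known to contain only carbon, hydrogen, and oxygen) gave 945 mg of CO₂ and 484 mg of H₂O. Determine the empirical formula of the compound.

mol C = 0.945 g CO₂ ÷ 44.009 g/mol = 0.02147 mol
mol H = 2 × 0.484 g H₂O ÷ 18.015 g/mol = 0.05373 mol
mass O = 0.398 − (0.2579 + 0.05416) = 0.08593 g → mol O = 0.08593 ÷ 15.999 = 0.005371 mol
Divide by the smallest (0.005371 mol): C 3.998, H 10.005, O 1.000

C4H10O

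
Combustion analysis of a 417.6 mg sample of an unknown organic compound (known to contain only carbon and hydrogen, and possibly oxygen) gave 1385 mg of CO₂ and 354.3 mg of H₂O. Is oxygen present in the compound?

no

mol C = 1.385 g CO₂ ÷ 44.009 g/mol = 0.031471 mol
mol H = 2 × 0.3543 g H₂O ÷ 18.015 g/mol = 0.039334 mol
C and H together account for 0.41764 g — essentially the entire 0.4176 g sample — so the compound contains no oxygen.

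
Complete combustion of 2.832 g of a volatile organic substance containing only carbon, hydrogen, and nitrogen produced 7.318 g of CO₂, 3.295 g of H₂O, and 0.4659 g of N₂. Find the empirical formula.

mol C = 7.318 g CO₂ ÷ 44.009 g/mol = 0.16628 mol
mol H = 2 × 3.295 g H₂O ÷ 18.015 g/mol = 0.36581 mol
mol N = 2 × 0.4659 g N₂ ÷ 28.014 g/mol = 0.033262 mol
Divide by the smallest (0.033262 mol): C 4.999, H 10.998, N 1.000

C5H11N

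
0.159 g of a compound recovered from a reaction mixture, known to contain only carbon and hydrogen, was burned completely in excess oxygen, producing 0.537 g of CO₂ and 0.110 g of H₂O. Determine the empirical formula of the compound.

mol C = 0.537 g CO₂ ÷ 44.009 g/mol = 0.01220 mol
mol H = 2 × 0.110 g H₂O ÷ 18.015 g/mol = 0.01221 mol
Divide by the smallest (0.01220 mol): C 1.000, H 1.001

CH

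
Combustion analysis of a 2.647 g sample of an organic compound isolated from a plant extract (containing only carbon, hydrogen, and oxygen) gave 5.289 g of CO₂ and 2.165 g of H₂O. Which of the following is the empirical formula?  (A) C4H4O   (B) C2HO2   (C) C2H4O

mol C = 5.289 g CO₂ ÷ 44.009 g/mol = 0.12018 mol
mol H = 2 × 2.165 g H₂O ÷ 18.015 g/mol = 0.24036 mol
mass O = 2.647 − (1.4435 + 0.24228) = 0.96124 g → mol O = 0.96124 ÷ 15.999 = 0.060081 mol
Divide by the smallest (0.060081 mol): C 2.000, H 4.001, O 1.000

(C) C2H4O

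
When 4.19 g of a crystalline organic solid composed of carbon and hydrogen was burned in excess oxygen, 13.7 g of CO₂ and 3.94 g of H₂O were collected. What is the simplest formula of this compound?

mol C = 13.7 g CO₂ ÷ 44.009 g/mol = 0.3113 mol
mol H = 2 × 3.94 g H₂O ÷ 18.015 g/mol = 0.4374 mol
Divide by the smallest (0.3113 mol): C 1.000, H 1.405
Multiplying each by 5 gives whole numbers: C 5.00, H 7.03

C5H7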